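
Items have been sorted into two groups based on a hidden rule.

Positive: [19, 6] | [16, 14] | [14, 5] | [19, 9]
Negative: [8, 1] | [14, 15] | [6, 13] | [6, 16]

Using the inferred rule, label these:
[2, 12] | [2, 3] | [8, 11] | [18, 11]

Negative, Negative, Negative, Positive

The classifier is using: first > second AND sum ≥ 19.
[2, 12] → 2 < 12, 2+12 = 14 → Negative.
[2, 3] → 2 < 3, 2+3 = 5 → Negative.
[8, 11] → 8 < 11, 8+11 = 19 → Negative.
[18, 11] → 18 > 11, 18+11 = 29 → Positive.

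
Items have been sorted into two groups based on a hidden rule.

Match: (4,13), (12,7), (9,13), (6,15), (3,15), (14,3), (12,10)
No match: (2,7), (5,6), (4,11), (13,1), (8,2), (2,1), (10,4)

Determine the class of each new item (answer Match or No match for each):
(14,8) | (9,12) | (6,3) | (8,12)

Match, Match, No match, Match

One predicate separates the groups cleanly: sum ≥ 17.
(14,8): 14+8 = 22, fits → Match. (9,12): 9+12 = 21, fits → Match. (6,3): 6+3 = 9, doesn't qualify → No match. (8,12): 8+12 = 20, fits → Match.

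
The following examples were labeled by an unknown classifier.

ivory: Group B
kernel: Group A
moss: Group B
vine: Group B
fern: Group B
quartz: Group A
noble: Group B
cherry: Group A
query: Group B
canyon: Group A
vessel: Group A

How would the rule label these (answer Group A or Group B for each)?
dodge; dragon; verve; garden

Group B, Group A, Group B, Group A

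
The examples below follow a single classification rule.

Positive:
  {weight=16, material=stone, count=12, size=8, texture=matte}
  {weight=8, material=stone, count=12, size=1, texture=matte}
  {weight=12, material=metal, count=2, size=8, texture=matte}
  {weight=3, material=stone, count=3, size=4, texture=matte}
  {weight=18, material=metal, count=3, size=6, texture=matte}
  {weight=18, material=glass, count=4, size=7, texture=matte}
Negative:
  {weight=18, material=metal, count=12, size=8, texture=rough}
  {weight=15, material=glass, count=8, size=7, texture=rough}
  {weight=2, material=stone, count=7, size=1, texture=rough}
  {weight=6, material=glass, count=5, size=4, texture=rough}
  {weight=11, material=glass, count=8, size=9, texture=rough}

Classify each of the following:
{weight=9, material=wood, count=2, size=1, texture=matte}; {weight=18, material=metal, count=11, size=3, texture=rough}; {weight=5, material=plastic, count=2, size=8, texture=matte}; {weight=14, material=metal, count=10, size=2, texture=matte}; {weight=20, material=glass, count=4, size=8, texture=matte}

The pattern is that an item is 'Positive' exactly when: texture is matte.
{weight=9, material=wood, count=2, size=1, texture=matte} → texture is matte → Positive.
{weight=18, material=metal, count=11, size=3, texture=rough} → texture is rough → Negative.
{weight=5, material=plastic, count=2, size=8, texture=matte} → texture is matte → Positive.
{weight=14, material=metal, count=10, size=2, texture=matte} → texture is matte → Positive.
{weight=20, material=glass, count=4, size=8, texture=matte} → texture is matte → Positive.

Positive, Negative, Positive, Positive, Positive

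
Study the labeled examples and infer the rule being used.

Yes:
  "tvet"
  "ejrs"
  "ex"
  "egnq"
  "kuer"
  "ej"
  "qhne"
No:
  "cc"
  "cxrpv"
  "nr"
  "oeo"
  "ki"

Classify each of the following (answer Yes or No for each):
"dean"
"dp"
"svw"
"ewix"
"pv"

Every 'Yes' example satisfies: even length AND contains 'e'. None of the 'No' examples do.
"dean": length 4, has 'e', satisfies this → Yes.
"dp": length 2, no 'e', does not satisfy this → No.
"svw": length 3, no 'e', does not satisfy this → No.
"ewix": length 4, has 'e', satisfies this → Yes.
"pv": length 2, no 'e', does not satisfy this → No.

Yes, No, No, Yes, No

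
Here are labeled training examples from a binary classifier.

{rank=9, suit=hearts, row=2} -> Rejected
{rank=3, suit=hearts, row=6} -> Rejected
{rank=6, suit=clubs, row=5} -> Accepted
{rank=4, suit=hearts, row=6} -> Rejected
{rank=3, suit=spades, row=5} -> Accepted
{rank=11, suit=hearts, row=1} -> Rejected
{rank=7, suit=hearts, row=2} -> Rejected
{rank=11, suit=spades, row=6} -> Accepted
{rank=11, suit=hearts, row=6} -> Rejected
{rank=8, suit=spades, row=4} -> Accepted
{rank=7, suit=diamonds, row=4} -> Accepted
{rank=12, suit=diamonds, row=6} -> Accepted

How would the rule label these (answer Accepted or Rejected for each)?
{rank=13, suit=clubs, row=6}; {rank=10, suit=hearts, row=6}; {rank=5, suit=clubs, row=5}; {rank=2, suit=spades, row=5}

Accepted, Rejected, Accepted, Accepted

Checking candidate rules against both groups, what survives is: suit is not hearts.
{rank=13, suit=clubs, row=6} → suit is clubs → Accepted.
{rank=10, suit=hearts, row=6} → suit is hearts → Rejected.
{rank=5, suit=clubs, row=5} → suit is clubs → Accepted.
{rank=2, suit=spades, row=5} → suit is spades → Accepted.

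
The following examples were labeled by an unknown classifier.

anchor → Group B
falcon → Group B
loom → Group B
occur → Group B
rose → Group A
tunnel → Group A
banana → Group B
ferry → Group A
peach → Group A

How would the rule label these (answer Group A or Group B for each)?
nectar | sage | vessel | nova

Group A, Group A, Group A, Group B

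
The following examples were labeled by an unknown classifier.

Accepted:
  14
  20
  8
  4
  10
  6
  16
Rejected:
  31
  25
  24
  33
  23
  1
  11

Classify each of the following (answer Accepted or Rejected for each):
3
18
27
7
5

Rule: even AND at most 20. This holds for each 'Accepted' example and fails for each 'Rejected' one.
3: Rejected (3 is odd, 3 ≤ 20).
18: Accepted (18 is even, 18 ≤ 20).
27: Rejected (27 is odd, 27 > 20).
7: Rejected (7 is odd, 7 ≤ 20).
5: Rejected (5 is odd, 5 ≤ 20).

Rejected, Accepted, Rejected, Rejected, Rejected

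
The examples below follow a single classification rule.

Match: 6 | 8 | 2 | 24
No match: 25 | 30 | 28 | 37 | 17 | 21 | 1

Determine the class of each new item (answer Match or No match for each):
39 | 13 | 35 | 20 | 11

No match, No match, No match, Match, No match

Rule: even AND at most 24. This holds for each 'Match' example and fails for each 'No match' one.
39: 39 is odd, 39 > 24, does not satisfy this → No match. 13: 13 is odd, 13 ≤ 24, does not satisfy this → No match. 35: 35 is odd, 35 > 24, does not satisfy this → No match. 20: 20 is even, 20 ≤ 24, checks out → Match. 11: 11 is odd, 11 ≤ 24, does not satisfy this → No match.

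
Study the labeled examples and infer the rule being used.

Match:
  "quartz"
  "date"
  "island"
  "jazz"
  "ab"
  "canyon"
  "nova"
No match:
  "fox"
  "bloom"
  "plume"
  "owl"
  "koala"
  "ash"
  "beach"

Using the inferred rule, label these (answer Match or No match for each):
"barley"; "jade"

Match, Match

The common property of the 'Match' items is: even length. No 'No match' item has it.
"barley": length 6, satisfies this → Match.
"jade": length 4, satisfies this → Match.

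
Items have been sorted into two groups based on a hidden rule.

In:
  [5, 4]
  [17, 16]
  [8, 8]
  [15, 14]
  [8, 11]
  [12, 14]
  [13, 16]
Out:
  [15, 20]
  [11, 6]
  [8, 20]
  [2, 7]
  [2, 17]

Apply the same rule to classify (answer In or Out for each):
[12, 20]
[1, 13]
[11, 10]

All 'In' examples share one property — |first − second| ≤ 3 — and every 'Out' example lacks it.
[12, 20]: Out (|12−20| = 8).
[1, 13]: Out (|1−13| = 12).
[11, 10]: In (|11−10| = 1).

Out, Out, In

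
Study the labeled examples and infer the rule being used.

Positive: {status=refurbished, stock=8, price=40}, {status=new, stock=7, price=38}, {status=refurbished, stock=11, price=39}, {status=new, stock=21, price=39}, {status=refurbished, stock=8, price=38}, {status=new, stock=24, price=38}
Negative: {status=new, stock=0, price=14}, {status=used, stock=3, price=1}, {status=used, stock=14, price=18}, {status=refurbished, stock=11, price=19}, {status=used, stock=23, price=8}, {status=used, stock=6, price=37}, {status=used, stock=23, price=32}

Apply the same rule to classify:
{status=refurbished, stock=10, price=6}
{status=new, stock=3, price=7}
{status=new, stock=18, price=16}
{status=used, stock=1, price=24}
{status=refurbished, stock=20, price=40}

The rule appears to be: price ≥ 38.
{status=refurbished, stock=10, price=6}: price = 6 — doesn't match, so Negative. {status=new, stock=3, price=7}: price = 7 — doesn't match, so Negative. {status=new, stock=18, price=16}: price = 16 — doesn't match, so Negative. {status=used, stock=1, price=24}: price = 24 — doesn't match, so Negative. {status=refurbished, stock=20, price=40}: price = 40 — meets the rule, so Positive.

Negative, Negative, Negative, Negative, Positive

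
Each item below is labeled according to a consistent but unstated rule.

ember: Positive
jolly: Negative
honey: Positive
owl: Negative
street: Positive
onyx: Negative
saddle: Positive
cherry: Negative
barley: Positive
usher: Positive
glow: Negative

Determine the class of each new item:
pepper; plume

All 'Positive' examples share one property — has ≥ 2 vowels — and every 'Negative' example lacks it.
Positive: pepper, since 2 vowels. Positive: plume, since 2 vowels.

Positive, Positive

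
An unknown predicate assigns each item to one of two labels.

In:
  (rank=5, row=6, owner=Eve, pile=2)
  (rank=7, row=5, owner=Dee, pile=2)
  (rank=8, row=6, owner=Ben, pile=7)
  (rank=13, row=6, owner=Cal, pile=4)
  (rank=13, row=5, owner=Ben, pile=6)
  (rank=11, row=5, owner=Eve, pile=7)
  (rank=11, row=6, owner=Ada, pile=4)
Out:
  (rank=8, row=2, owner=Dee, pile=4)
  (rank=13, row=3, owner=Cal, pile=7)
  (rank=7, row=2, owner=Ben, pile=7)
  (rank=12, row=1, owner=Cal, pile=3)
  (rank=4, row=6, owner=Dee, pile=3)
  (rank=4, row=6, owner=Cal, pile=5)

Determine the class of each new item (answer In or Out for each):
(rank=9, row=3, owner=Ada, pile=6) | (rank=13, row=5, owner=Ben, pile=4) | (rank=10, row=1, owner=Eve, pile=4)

Out, In, Out

A rule that fits every label: row ≥ 5 AND rank ≥ 5 — true of each 'In' example, false of each 'Out' one.
Out: (rank=9, row=3, owner=Ada, pile=6), since row = 3, rank = 9.
In: (rank=13, row=5, owner=Ben, pile=4), since row = 5, rank = 13.
Out: (rank=10, row=1, owner=Eve, pile=4), since row = 1, rank = 10.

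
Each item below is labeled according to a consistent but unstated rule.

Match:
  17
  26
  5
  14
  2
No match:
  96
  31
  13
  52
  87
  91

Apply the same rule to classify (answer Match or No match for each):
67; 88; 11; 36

The classifier is using: ≡ 2 (mod 3).
67: 67 mod 3 = 1, fails this test → No match.
88: 88 mod 3 = 1, fails this test → No match.
11: 11 mod 3 = 2, checks out → Match.
36: 36 mod 3 = 0, fails this test → No match.

No match, No match, Match, No match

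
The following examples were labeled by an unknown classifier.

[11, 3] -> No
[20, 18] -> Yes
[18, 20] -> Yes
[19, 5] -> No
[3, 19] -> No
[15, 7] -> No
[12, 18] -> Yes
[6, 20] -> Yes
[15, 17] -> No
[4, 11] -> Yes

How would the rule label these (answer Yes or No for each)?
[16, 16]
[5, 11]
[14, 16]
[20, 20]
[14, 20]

Yes, No, Yes, Yes, Yes

Rule: first is even. This holds for each 'Yes' example and fails for each 'No' one.
[16, 16] — first 16, hence Yes. [5, 11] — first 5, hence No. [14, 16] — first 14, hence Yes. [20, 20] — first 20, hence Yes. [14, 20] — first 14, hence Yes.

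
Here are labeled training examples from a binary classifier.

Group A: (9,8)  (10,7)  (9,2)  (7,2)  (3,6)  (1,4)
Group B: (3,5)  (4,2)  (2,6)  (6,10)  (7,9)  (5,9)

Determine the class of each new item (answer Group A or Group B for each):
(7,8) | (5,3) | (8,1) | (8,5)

Rule: sum is odd. This holds for each 'Group A' example and fails for each 'Group B' one.
Group A: (7,8), since 7+8 = 15.
Group B: (5,3), since 5+3 = 8.
Group A: (8,1), since 8+1 = 9.
Group A: (8,5), since 8+5 = 13.

Group A, Group B, Group A, Group A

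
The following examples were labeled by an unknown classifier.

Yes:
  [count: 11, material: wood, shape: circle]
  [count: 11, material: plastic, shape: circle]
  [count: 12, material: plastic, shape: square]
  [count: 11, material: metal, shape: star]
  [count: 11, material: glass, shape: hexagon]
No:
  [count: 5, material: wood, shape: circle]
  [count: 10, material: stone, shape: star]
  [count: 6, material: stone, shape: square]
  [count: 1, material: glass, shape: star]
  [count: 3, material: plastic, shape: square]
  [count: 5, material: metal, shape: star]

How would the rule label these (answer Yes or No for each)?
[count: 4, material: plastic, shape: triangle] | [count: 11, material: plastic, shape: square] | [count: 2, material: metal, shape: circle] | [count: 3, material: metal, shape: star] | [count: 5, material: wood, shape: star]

No, Yes, No, No, No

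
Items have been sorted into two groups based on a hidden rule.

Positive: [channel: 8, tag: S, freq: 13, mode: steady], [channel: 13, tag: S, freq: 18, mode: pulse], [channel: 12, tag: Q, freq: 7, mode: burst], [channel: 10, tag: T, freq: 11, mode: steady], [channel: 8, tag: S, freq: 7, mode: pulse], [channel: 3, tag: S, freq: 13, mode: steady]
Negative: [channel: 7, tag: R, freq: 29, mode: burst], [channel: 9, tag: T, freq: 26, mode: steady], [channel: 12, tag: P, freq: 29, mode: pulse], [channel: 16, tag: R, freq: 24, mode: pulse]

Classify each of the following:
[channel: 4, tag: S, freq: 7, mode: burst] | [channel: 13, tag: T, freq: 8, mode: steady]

The common property of the 'Positive' items is: freq ≤ 18. No 'Negative' item has it.
[channel: 4, tag: S, freq: 7, mode: burst]: freq = 7, has this property → Positive. [channel: 13, tag: T, freq: 8, mode: steady]: freq = 8, has this property → Positive.

Positive, Positive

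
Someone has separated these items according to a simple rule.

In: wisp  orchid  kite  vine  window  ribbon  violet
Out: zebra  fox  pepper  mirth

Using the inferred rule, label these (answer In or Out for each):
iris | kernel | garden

Rule: even length AND contains 'i'. This holds for each 'In' example and fails for each 'Out' one.
iris: length 4, has 'i', checks out → In.
kernel: length 6, no 'i', doesn't qualify → Out.
garden: length 6, no 'i', doesn't qualify → Out.

In, Out, Out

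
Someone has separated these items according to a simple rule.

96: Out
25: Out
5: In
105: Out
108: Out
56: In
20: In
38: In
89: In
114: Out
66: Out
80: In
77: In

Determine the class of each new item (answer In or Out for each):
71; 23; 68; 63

In, In, In, Out

Rule: ≡ 2 (mod 3). This holds for each 'In' example and fails for each 'Out' one.
71: In (71 mod 3 = 2).
23: In (23 mod 3 = 2).
68: In (68 mod 3 = 2).
63: Out (63 mod 3 = 0).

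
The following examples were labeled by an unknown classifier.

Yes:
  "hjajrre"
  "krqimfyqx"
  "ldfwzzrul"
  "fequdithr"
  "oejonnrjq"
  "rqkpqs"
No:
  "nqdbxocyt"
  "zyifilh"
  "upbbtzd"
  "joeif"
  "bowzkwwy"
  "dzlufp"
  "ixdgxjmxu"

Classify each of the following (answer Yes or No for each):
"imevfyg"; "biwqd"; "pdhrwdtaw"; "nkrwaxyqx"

No, No, Yes, Yes

'Yes' ⟺ contains 'r'.
"imevfyg" → no 'r' → No. "biwqd" → no 'r' → No. "pdhrwdtaw" → has 'r' → Yes. "nkrwaxyqx" → has 'r' → Yes.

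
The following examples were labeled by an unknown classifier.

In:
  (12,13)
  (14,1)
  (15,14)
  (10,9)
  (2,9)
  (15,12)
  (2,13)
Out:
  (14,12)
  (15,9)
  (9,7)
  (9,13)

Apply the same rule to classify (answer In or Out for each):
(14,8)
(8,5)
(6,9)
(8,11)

One predicate separates the groups cleanly: sum is odd.
Out: (14,8), since 14+8 = 22.
In: (8,5), since 8+5 = 13.
In: (6,9), since 6+9 = 15.
In: (8,11), since 8+11 = 19.

Out, In, In, In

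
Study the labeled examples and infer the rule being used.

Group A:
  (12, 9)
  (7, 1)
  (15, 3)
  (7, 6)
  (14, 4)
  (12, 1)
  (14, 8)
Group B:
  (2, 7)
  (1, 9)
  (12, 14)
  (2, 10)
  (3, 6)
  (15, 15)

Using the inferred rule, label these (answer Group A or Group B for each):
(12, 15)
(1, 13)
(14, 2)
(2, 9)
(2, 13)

Group B, Group B, Group A, Group B, Group B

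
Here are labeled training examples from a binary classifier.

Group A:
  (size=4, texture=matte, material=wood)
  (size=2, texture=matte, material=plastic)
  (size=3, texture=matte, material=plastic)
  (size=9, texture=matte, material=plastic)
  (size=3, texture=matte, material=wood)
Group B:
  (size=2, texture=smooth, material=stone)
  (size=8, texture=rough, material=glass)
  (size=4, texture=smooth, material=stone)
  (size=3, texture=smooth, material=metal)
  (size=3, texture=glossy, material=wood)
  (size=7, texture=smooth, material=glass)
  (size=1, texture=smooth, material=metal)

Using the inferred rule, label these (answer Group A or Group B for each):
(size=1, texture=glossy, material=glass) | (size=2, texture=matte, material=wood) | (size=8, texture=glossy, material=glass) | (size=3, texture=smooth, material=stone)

The common property of the 'Group A' items is: texture is matte. No 'Group B' item has it.
(size=1, texture=glossy, material=glass): Group B (texture is glossy).
(size=2, texture=matte, material=wood): Group A (texture is matte).
(size=8, texture=glossy, material=glass): Group B (texture is glossy).
(size=3, texture=smooth, material=stone): Group B (texture is smooth).

Group B, Group A, Group B, Group B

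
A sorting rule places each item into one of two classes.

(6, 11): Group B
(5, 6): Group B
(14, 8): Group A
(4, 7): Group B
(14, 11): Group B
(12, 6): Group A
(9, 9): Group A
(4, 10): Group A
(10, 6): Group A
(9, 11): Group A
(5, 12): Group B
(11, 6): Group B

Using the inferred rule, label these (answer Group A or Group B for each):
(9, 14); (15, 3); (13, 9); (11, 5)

Group B, Group A, Group A, Group A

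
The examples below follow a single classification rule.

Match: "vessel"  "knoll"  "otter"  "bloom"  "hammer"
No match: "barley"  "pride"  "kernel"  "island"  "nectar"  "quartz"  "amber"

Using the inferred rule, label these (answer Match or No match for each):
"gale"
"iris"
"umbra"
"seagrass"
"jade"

The pattern is that an item is 'Match' exactly when: has a double letter.
No match: "gale", since no doubled letter.
No match: "iris", since no doubled letter.
No match: "umbra", since no doubled letter.
Match: "seagrass", since 'ss' doubled.
No match: "jade", since no doubled letter.

No match, No match, No match, Match, No match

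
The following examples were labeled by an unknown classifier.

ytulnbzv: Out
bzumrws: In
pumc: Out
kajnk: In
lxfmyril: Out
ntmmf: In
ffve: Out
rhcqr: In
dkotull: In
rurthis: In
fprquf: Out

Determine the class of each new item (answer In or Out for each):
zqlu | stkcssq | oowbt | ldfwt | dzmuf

Every 'In' example satisfies: odd length. None of the 'Out' examples do.
zqlu: Out (length 4).
stkcssq: In (length 7).
oowbt: In (length 5).
ldfwt: In (length 5).
dzmuf: In (length 5).

Out, In, In, In, In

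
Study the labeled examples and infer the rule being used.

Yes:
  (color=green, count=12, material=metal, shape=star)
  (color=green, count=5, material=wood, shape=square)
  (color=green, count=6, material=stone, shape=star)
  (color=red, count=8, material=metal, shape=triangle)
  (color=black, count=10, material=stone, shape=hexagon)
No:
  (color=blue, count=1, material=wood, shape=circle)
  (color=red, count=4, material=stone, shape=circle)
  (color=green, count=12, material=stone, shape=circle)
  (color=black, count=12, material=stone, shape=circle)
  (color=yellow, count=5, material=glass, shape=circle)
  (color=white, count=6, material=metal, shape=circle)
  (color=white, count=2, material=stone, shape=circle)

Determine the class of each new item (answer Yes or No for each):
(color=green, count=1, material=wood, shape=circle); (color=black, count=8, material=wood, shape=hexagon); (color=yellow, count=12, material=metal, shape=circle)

No, Yes, No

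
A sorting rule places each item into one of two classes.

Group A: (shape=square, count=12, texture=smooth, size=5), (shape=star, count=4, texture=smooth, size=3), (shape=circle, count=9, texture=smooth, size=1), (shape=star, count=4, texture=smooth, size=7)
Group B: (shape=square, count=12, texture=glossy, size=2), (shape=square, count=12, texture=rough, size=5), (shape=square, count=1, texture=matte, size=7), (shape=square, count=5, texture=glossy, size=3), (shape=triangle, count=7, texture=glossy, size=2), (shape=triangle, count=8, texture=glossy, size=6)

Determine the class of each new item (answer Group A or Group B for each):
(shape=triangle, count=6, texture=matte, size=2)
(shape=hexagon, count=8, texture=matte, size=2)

Group B, Group B

The simplest hypothesis consistent with all the labels is: texture is smooth.
(shape=triangle, count=6, texture=matte, size=2): texture is matte, does not satisfy this → Group B.
(shape=hexagon, count=8, texture=matte, size=2): texture is matte, does not satisfy this → Group B.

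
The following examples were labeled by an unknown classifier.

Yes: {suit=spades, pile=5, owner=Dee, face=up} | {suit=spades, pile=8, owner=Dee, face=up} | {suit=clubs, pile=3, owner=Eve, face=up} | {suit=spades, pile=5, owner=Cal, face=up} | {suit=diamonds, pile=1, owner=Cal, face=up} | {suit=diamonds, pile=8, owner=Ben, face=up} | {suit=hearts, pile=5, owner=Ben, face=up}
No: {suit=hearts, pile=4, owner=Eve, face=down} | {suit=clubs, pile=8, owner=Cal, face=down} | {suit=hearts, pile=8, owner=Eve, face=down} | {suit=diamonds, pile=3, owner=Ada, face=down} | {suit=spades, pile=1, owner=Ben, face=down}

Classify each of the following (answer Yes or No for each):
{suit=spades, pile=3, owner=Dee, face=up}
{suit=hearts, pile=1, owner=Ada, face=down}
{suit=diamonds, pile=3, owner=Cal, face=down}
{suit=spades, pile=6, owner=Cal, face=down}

Yes, No, No, No

Looking at the examples, the only property every 'Yes' case has and every 'No' case lacks is: face is up.
Yes: {suit=spades, pile=3, owner=Dee, face=up}, since face is up. No: {suit=hearts, pile=1, owner=Ada, face=down}, since face is down. No: {suit=diamonds, pile=3, owner=Cal, face=down}, since face is down. No: {suit=spades, pile=6, owner=Cal, face=down}, since face is down.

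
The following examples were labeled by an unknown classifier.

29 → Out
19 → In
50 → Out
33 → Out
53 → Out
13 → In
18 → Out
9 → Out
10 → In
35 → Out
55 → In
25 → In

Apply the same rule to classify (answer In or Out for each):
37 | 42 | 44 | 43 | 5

In, Out, Out, In, Out

The rule appears to be: ≡ 1 (mod 3).
37: 37 mod 3 = 1 — matches, so In.
42: 42 mod 3 = 0 — does not satisfy this, so Out.
44: 44 mod 3 = 2 — does not satisfy this, so Out.
43: 43 mod 3 = 1 — matches, so In.
5: 5 mod 3 = 2 — does not satisfy this, so Out.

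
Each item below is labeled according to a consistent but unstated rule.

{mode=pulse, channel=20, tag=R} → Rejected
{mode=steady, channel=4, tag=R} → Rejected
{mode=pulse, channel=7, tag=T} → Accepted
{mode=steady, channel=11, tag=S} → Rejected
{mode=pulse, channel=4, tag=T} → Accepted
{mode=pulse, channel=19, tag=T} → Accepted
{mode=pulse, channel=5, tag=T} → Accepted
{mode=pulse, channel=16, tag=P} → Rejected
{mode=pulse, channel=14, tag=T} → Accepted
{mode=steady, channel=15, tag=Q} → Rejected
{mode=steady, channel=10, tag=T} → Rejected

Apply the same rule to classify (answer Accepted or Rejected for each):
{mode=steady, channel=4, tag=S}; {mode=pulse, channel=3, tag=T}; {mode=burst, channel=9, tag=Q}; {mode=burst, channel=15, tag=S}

Rejected, Accepted, Rejected, Rejected

The classifier is using: mode is pulse AND tag is T.
{mode=steady, channel=4, tag=S} → mode is steady, tag is S → Rejected.
{mode=pulse, channel=3, tag=T} → mode is pulse, tag is T → Accepted.
{mode=burst, channel=9, tag=Q} → mode is burst, tag is Q → Rejected.
{mode=burst, channel=15, tag=S} → mode is burst, tag is S → Rejected.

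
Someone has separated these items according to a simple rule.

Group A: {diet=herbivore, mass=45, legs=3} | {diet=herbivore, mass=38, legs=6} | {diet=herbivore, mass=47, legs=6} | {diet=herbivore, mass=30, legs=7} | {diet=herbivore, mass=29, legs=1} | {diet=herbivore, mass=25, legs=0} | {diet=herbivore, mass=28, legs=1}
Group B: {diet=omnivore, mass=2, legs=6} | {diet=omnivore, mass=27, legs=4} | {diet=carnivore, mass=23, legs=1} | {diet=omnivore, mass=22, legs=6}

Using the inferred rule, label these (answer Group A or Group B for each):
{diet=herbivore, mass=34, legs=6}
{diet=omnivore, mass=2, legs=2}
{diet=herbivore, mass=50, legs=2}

Group A, Group B, Group A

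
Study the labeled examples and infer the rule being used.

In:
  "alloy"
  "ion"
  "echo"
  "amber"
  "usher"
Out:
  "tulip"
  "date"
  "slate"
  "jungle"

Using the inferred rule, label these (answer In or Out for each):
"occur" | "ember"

A rule that fits every label: starts with a vowel — true of each 'In' example, false of each 'Out' one.
"occur": In (starts with 'o').
"ember": In (starts with 'e').

In, In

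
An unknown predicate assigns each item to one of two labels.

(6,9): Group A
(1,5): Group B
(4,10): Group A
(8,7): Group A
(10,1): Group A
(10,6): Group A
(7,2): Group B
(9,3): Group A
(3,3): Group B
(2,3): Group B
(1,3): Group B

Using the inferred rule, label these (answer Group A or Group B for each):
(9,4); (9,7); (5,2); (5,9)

The classifier is using: sum ≥ 11.

Group A, Group A, Group B, Group A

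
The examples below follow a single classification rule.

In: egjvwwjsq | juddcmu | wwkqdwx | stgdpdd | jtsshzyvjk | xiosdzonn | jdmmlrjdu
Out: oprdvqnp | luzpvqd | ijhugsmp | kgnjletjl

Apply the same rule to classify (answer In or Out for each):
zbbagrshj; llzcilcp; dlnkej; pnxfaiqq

The classifier is using: has a double letter.
In: zbbagrshj, since 'bb' doubled.
In: llzcilcp, since 'll' doubled.
Out: dlnkej, since no doubled letter.
In: pnxfaiqq, since 'qq' doubled.

In, In, Out, In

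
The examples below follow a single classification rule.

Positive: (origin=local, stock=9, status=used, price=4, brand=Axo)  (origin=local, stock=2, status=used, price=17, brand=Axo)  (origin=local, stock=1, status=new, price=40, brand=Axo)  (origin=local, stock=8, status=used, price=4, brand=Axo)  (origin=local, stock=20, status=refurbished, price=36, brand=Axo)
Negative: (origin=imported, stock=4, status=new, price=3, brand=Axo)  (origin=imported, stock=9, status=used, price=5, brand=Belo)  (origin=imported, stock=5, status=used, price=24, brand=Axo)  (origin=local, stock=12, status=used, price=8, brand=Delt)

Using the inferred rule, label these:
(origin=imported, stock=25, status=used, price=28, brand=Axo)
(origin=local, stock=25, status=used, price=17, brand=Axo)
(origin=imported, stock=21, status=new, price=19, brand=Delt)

The pattern is that an item is 'Positive' exactly when: origin is local AND brand is Axo.
(origin=imported, stock=25, status=used, price=28, brand=Axo) → origin is imported, brand is Axo → Negative.
(origin=local, stock=25, status=used, price=17, brand=Axo) → origin is local, brand is Axo → Positive.
(origin=imported, stock=21, status=new, price=19, brand=Delt) → origin is imported, brand is Delt → Negative.

Negative, Positive, Negative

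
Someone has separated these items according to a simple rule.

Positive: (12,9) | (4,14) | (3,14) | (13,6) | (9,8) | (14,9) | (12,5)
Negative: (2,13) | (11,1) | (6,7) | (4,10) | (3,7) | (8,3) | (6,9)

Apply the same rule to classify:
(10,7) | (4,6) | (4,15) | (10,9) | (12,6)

Every 'Positive' example satisfies: sum ≥ 17. None of the 'Negative' examples do.
(10,7): 10+7 = 17, qualifies → Positive. (4,6): 4+6 = 10, doesn't qualify → Negative. (4,15): 4+15 = 19, qualifies → Positive. (10,9): 10+9 = 19, qualifies → Positive. (12,6): 12+6 = 18, qualifies → Positive.

Positive, Negative, Positive, Positive, Positive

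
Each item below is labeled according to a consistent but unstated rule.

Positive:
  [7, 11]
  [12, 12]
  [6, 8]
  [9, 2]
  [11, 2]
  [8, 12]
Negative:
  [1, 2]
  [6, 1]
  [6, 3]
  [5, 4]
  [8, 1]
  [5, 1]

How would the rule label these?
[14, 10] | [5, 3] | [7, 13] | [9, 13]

Positive, Negative, Positive, Positive

The rule appears to be: sum ≥ 11.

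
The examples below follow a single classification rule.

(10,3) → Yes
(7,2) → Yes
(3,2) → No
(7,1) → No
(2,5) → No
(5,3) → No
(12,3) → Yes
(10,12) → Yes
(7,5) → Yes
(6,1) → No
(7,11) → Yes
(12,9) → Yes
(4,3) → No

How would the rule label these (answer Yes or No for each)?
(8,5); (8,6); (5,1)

Yes, Yes, No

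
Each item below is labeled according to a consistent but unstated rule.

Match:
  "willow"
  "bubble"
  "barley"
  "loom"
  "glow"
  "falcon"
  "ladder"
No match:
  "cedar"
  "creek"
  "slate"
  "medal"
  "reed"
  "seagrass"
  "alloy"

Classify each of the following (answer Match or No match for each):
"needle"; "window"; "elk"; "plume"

Match, No match, No match, No match

The common property of the 'Match' items is: even length AND contains 'l'. No 'No match' item has it.
"needle": Match (length 6, has 'l').
"window": No match (length 6, no 'l').
"elk": No match (length 3, has 'l').
"plume": No match (length 5, has 'l').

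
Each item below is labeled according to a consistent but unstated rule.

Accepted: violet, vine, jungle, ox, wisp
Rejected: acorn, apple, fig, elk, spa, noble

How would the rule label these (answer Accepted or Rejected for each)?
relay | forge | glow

Rejected, Rejected, Accepted

The classifier is using: even length.
relay → length 5 → Rejected. forge → length 5 → Rejected. glow → length 4 → Accepted.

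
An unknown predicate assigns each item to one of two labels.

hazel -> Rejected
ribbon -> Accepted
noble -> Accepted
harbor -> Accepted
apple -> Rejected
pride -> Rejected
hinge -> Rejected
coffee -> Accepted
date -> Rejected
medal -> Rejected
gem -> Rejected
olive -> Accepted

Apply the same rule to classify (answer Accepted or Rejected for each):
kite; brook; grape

Rejected, Accepted, Rejected

Comparing the two groups points to one rule — contains 'o'.
kite: Rejected (no 'o').
brook: Accepted (has 'o').
grape: Rejected (no 'o').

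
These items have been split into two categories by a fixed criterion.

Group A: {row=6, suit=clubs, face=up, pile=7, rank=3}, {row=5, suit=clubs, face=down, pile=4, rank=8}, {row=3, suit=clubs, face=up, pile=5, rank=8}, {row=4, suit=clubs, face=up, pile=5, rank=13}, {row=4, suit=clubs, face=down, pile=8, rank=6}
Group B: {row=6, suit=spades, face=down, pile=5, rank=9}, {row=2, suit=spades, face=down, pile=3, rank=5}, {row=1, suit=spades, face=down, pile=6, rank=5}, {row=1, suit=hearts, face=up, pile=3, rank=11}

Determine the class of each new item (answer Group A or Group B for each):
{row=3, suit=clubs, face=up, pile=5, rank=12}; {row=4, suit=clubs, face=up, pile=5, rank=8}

Group A, Group A

All 'Group A' examples share one property — suit is clubs — and every 'Group B' example lacks it.
{row=3, suit=clubs, face=up, pile=5, rank=12} → suit is clubs → Group A.
{row=4, suit=clubs, face=up, pile=5, rank=8} → suit is clubs → Group A.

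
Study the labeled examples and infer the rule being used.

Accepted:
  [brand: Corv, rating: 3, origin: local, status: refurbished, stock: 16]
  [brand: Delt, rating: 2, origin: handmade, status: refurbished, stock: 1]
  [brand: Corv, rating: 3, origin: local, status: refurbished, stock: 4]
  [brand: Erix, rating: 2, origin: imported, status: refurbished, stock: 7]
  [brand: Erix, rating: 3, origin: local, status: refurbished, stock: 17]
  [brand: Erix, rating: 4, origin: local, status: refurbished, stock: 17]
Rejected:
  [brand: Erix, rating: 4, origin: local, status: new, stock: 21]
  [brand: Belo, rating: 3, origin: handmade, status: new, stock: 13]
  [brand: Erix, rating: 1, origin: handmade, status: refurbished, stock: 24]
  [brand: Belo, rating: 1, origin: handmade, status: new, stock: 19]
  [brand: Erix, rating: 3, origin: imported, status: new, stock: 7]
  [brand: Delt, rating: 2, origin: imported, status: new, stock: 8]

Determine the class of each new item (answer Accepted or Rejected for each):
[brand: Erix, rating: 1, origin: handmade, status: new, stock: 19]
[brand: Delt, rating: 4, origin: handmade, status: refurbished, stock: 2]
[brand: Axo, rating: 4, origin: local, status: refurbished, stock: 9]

Rejected, Accepted, Accepted

The distinguishing property — status is refurbished AND rating ≥ 2 — holds for all the 'Accepted' cases and none of the 'Rejected' cases.
[brand: Erix, rating: 1, origin: handmade, status: new, stock: 19]: status is new, rating = 1 — does not satisfy this, so Rejected.
[brand: Delt, rating: 4, origin: handmade, status: refurbished, stock: 2]: status is refurbished, rating = 4 — satisfies this, so Accepted.
[brand: Axo, rating: 4, origin: local, status: refurbished, stock: 9]: status is refurbished, rating = 4 — satisfies this, so Accepted.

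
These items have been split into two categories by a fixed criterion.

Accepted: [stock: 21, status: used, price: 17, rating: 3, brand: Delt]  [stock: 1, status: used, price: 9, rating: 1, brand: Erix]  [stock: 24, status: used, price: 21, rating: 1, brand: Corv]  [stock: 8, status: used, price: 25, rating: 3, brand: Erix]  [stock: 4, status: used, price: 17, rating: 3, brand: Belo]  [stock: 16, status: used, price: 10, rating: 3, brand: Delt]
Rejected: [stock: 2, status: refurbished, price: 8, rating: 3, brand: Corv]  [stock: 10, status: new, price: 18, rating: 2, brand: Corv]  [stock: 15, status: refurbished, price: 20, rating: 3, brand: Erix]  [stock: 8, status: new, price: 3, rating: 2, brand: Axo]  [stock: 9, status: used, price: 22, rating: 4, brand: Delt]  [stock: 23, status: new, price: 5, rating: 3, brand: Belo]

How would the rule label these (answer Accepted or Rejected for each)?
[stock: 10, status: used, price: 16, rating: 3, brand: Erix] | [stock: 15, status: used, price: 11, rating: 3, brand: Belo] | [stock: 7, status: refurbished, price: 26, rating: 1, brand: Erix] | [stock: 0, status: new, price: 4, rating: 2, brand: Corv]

Accepted, Accepted, Rejected, Rejected

One predicate separates the groups cleanly: status is used AND rating ≤ 3.
Accepted: [stock: 10, status: used, price: 16, rating: 3, brand: Erix], since status is used, rating = 3. Accepted: [stock: 15, status: used, price: 11, rating: 3, brand: Belo], since status is used, rating = 3. Rejected: [stock: 7, status: refurbished, price: 26, rating: 1, brand: Erix], since status is refurbished, rating = 1. Rejected: [stock: 0, status: new, price: 4, rating: 2, brand: Corv], since status is new, rating = 2.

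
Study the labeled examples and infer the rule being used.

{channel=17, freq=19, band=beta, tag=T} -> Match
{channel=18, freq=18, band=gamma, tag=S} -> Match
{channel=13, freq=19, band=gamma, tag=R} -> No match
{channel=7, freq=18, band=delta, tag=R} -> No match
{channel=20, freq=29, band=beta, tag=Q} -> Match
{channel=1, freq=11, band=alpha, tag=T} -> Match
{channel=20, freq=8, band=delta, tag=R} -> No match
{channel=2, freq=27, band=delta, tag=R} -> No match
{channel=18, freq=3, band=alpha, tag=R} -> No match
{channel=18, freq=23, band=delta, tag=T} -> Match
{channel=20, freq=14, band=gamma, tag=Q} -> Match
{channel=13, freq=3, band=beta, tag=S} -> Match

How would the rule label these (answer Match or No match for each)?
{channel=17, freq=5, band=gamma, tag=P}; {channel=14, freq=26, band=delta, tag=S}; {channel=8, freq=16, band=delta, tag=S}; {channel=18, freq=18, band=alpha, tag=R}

Rule: tag is not R. This holds for each 'Match' example and fails for each 'No match' one.
{channel=17, freq=5, band=gamma, tag=P}: tag is P — qualifies, so Match. {channel=14, freq=26, band=delta, tag=S}: tag is S — qualifies, so Match. {channel=8, freq=16, band=delta, tag=S}: tag is S — qualifies, so Match. {channel=18, freq=18, band=alpha, tag=R}: tag is R — doesn't match, so No match.

Match, Match, Match, No match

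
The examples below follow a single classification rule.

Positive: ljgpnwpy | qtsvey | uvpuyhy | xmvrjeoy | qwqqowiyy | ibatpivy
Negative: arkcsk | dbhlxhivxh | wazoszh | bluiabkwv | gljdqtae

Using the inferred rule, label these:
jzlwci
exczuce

Negative, Negative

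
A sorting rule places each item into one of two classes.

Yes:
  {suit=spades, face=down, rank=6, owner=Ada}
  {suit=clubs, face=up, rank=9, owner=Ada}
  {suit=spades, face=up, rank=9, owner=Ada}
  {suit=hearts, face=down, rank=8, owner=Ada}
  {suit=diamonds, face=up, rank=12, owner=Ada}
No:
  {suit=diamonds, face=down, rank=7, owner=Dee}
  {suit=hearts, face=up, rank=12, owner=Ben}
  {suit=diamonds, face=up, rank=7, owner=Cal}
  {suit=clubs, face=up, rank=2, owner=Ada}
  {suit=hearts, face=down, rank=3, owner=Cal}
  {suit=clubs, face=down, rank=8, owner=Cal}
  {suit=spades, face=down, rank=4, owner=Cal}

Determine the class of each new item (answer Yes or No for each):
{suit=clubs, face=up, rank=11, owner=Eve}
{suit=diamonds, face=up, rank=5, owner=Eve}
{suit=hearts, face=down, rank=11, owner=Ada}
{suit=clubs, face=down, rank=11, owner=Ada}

No, No, Yes, Yes

The distinguishing property — owner is Ada AND rank ≥ 3 — holds for all the 'Yes' cases and none of the 'No' cases.
{suit=clubs, face=up, rank=11, owner=Eve} → owner is Eve, rank = 11 → No. {suit=diamonds, face=up, rank=5, owner=Eve} → owner is Eve, rank = 5 → No. {suit=hearts, face=down, rank=11, owner=Ada} → owner is Ada, rank = 11 → Yes. {suit=clubs, face=down, rank=11, owner=Ada} → owner is Ada, rank = 11 → Yes.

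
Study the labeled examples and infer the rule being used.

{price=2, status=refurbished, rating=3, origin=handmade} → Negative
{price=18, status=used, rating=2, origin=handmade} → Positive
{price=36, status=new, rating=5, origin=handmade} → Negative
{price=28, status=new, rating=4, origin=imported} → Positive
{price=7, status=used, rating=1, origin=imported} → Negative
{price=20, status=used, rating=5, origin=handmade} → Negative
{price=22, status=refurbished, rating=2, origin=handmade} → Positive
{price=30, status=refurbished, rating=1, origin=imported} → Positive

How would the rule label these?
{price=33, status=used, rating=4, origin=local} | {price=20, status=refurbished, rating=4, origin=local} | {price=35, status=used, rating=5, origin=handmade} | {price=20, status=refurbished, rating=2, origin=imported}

The rule appears to be: rating ≤ 4 AND price ≥ 18.
{price=33, status=used, rating=4, origin=local} — rating = 4, price = 33, hence Positive. {price=20, status=refurbished, rating=4, origin=local} — rating = 4, price = 20, hence Positive. {price=35, status=used, rating=5, origin=handmade} — rating = 5, price = 35, hence Negative. {price=20, status=refurbished, rating=2, origin=imported} — rating = 2, price = 20, hence Positive.

Positive, Positive, Negative, Positive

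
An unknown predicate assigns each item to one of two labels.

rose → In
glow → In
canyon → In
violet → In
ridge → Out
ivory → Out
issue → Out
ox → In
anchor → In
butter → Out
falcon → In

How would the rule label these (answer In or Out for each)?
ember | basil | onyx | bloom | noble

Out, Out, In, Out, Out

The pattern is that an item is 'In' exactly when: even length AND contains 'o'.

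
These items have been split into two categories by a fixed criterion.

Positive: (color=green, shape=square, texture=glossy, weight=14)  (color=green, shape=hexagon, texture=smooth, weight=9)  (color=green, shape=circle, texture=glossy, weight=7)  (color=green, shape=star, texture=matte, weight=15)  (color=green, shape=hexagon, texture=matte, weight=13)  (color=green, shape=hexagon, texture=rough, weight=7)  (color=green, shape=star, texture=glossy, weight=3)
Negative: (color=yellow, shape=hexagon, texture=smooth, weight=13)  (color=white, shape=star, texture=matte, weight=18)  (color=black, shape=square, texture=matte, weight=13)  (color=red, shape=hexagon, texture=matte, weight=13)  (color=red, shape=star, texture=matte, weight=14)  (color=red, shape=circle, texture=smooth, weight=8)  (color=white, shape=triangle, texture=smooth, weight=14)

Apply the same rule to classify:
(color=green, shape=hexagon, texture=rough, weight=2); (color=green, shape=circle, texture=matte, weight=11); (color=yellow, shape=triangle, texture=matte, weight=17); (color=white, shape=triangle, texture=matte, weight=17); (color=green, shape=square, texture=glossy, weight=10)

Positive, Positive, Negative, Negative, Positive

The classifier is using: color is green.
(color=green, shape=hexagon, texture=rough, weight=2): color is green — matches, so Positive.
(color=green, shape=circle, texture=matte, weight=11): color is green — matches, so Positive.
(color=yellow, shape=triangle, texture=matte, weight=17): color is yellow — does not fit, so Negative.
(color=white, shape=triangle, texture=matte, weight=17): color is white — does not fit, so Negative.
(color=green, shape=square, texture=glossy, weight=10): color is green — matches, so Positive.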